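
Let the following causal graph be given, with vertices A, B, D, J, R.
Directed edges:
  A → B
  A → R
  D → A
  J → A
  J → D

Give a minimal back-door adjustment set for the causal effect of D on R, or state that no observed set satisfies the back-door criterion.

D→R: minimal back-door set {J}.

desc(D)\{D}={A,B,R}; candidates ⊆ {J}.
size 0: {}; under {} D still reaches {A,B,J,R} ∋ R.
{J}: D⊥R given {J} in G with D→· removed — back-door holds.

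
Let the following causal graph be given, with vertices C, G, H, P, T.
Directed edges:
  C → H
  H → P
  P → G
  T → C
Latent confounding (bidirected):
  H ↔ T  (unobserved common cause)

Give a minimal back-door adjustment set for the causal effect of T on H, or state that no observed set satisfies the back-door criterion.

desc(T)\{T}={C,G,H,P}; candidates ⊆ {—}.
T↔H: latent back-door arc(s) into T.
size 0: {}; under {} T still reaches {G,H,P} ∋ H.
T↔H cannot be blocked by any observed set — no back-door set.

T→H: no observed back-door set.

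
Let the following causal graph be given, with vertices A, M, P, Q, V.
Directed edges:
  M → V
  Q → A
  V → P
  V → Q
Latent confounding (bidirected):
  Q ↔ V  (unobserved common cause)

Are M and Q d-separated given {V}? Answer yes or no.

Bayes-Ball from M | {V} reaches {A,Q}.
Q ∈ reach(M|{V}) ⇒ M ⊥̸ Q | {V}.

No — M and Q are d-connected given {V}.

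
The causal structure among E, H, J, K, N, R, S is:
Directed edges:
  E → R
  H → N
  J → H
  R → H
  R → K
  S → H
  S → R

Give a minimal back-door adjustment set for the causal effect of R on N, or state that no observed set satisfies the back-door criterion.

desc(R)\{R}={H,K,N}; candidates ⊆ {E,J,S}.
size 0: {}; under {} R still reaches {E,H,N,S} ∋ N.
{S}: R⊥N given {S} in G with R→· removed — back-door holds.

R→N: minimal back-door set {S}.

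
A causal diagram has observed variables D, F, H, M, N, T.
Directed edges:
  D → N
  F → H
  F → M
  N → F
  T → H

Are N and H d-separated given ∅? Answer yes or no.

No — N and H are d-connected given ∅.

Bayes-Ball from N | ∅ reaches {D,F,H,M}.
H ∈ reach(N|∅) ⇒ N ⊥̸ H | ∅.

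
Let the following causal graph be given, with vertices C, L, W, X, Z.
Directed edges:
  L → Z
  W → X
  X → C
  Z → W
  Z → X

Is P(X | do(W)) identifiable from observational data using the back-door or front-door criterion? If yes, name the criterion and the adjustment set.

desc(W)\{W}={C,X}; candidates ⊆ {L,Z}.
size 0: {}; under {} W still reaches {C,L,X,Z} ∋ X.
{Z}: W⊥X given {Z} in G with W→· removed — back-door holds.
P(X|do(W)) = Σ_{Z} P(X|W,Z)·P(Z).

P(X|do(W)): backdoor, adjust for {Z}.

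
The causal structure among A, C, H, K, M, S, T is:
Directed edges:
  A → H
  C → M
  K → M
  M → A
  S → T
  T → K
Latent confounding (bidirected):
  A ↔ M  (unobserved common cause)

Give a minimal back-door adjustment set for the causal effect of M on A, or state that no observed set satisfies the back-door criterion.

M→A: no observed back-door set.

desc(M)\{M}={A,H}; candidates ⊆ {C,K,S,T}.
M↔A: latent back-door arc(s) into M.
size 0: {}; under {} M still reaches {A,C,H,K,S,T} ∋ A.
size 1: {C}, {K}, {S} …(+1); under {C} M still reaches {A,H,K,S,T} ∋ A.
size 2: {C,K}, {C,S}, {C,T} …(+3); under {C,K} M still reaches {A,H} ∋ A.
M↔A cannot be blocked by any observed set — no back-door set.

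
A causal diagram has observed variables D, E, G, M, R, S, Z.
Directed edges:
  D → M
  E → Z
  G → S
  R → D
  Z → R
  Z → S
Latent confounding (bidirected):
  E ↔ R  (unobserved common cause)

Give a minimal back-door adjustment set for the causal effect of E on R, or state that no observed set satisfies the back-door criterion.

desc(E)\{E}={D,M,R,S,Z}; candidates ⊆ {G}.
E↔R: latent back-door arc(s) into E.
size 0: {}; under {} E still reaches {D,M,R} ∋ R.
size 1: {G}; under {G} E still reaches {D,M,R} ∋ R.
E↔R cannot be blocked by any observed set — no back-door set.

E→R: no observed back-door set.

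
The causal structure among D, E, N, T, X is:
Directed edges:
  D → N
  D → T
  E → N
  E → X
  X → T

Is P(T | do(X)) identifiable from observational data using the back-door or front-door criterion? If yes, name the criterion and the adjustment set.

P(T|do(X)): backdoor, adjust for ∅.

desc(X)\{X}={T}; candidates ⊆ {D,E,N}.
∅: X⊥T given ∅ in G with X→· removed — back-door holds.
P(T|do(X)) = P(T|X) — no adjustment needed.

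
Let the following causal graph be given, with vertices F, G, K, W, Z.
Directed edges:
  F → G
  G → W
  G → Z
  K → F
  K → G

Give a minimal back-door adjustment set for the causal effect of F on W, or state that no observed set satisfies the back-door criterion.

F→W: minimal back-door set {K}.

desc(F)\{F}={G,W,Z}; candidates ⊆ {K}.
size 0: {}; under {} F still reaches {G,K,W,Z} ∋ W.
{K}: F⊥W given {K} in G with F→· removed — back-door holds.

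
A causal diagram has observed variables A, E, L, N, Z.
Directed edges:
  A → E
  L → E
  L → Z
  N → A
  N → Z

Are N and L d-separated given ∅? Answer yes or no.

Bayes-Ball from N | ∅ reaches {A,E,Z}.
L ∉ reach(N|∅) ⇒ N ⊥ L | ∅.

Yes — N ⊥ L | ∅.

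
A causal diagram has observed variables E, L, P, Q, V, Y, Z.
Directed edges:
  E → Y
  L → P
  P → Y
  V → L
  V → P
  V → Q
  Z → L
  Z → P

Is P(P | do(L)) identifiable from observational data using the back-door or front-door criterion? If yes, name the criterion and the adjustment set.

P(P|do(L)): backdoor, adjust for {V, Z}.

desc(L)\{L}={P,Y}; candidates ⊆ {E,Q,V,Z}.
size 0: {}; under {} L still reaches {P,Q,V,Y,Z} ∋ P.
size 1: {E}, {Q}, {V} …(+1); under {E} L still reaches {P,Q,V,Y,Z} ∋ P.
{V,Z}: L⊥P given {V,Z} in G with L→· removed — back-door holds.
P(P|do(L)) = Σ_{V,Z} P(P|L,V,Z)·P(V,Z).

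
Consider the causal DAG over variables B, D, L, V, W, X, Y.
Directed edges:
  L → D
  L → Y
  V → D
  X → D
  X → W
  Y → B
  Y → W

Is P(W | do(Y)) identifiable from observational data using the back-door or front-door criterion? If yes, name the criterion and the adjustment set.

desc(Y)\{Y}={B,W}; candidates ⊆ {D,L,V,X}.
∅: Y⊥W given ∅ in G with Y→· removed — back-door holds.
P(W|do(Y)) = P(W|Y) — no adjustment needed.

P(W|do(Y)): backdoor, adjust for ∅.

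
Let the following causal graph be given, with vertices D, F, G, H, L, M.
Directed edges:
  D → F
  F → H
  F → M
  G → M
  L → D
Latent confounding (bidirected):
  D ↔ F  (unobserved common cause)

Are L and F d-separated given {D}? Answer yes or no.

No — L and F are d-connected given {D}.

Bayes-Ball from L | {D} reaches {F,H,M}.
F ∈ reach(L|{D}) ⇒ L ⊥̸ F | {D}.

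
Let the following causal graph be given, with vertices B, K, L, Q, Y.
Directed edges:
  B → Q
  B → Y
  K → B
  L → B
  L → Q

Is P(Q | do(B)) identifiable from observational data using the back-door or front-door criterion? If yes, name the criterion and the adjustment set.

desc(B)\{B}={Q,Y}; candidates ⊆ {K,L}.
size 0: {}; under {} B still reaches {K,L,Q} ∋ Q.
{L}: B⊥Q given {L} in G with B→· removed — back-door holds.
P(Q|do(B)) = Σ_{L} P(Q|B,L)·P(L).

P(Q|do(B)): backdoor, adjust for {L}.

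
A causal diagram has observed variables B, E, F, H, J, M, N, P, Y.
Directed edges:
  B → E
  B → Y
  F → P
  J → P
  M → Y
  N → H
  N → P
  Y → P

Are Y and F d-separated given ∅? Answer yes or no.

Yes — Y ⊥ F | ∅.

Bayes-Ball from Y | ∅ reaches {B,E,M,P}.
F ∉ reach(Y|∅) ⇒ Y ⊥ F | ∅.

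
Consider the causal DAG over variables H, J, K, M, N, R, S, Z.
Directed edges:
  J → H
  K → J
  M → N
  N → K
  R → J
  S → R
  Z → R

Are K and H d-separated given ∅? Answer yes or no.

Bayes-Ball from K | ∅ reaches {H,J,M,N}.
H ∈ reach(K|∅) ⇒ K ⊥̸ H | ∅.

No — K and H are d-connected given ∅.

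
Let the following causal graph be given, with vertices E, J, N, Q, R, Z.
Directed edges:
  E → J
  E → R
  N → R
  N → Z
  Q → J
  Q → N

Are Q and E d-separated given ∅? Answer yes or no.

Yes — Q ⊥ E | ∅.

Bayes-Ball from Q | ∅ reaches {J,N,R,Z}.
E ∉ reach(Q|∅) ⇒ Q ⊥ E | ∅.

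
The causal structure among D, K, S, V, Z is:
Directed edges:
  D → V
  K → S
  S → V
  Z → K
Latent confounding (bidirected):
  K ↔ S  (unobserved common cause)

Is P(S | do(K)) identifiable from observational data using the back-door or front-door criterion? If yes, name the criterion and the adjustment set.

desc(K)\{K}={S,V}; candidates ⊆ {D,Z}.
K↔S: latent back-door arc(s) into K.
size 0: {}; under {} K still reaches {S,V,Z} ∋ S.
size 1: {D}, {Z}; under {D} K still reaches {S,V,Z} ∋ S.
size 2: {D,Z}; under {D,Z} K still reaches {S,V} ∋ S.
K↔S cannot be blocked by any observed set — no back-door set.
No mediator lies on a directed K→…→S path.
Neither criterion identifies P(S|do(K)) in this graph.

P(S|do(K)): not identifiable (no BD/FD set).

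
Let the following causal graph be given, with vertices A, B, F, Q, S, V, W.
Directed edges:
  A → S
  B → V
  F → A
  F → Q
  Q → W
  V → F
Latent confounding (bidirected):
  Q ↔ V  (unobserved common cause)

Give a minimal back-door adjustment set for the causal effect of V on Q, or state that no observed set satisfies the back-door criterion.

desc(V)\{V}={A,F,Q,S,W}; candidates ⊆ {B}.
V↔Q: latent back-door arc(s) into V.
size 0: {}; under {} V still reaches {B,Q,W} ∋ Q.
size 1: {B}; under {B} V still reaches {Q,W} ∋ Q.
V↔Q cannot be blocked by any observed set — no back-door set.

V→Q: no observed back-door set.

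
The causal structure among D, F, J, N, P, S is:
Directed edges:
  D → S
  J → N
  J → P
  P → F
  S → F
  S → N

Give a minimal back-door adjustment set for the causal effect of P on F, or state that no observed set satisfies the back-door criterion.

desc(P)\{P}={F}; candidates ⊆ {D,J,N,S}.
∅: P⊥F given ∅ in G with P→· removed — back-door holds.

P→F: minimal back-door set ∅.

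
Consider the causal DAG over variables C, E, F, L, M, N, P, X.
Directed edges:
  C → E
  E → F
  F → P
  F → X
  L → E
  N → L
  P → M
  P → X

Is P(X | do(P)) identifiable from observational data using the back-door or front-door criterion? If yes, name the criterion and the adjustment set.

desc(P)\{P}={M,X}; candidates ⊆ {C,E,F,L,N}.
size 0: {}; under {} P still reaches {C,E,F,L,N,X} ∋ X.
{F}: P⊥X given {F} in G with P→· removed — back-door holds.
P(X|do(P)) = Σ_{F} P(X|P,F)·P(F).

P(X|do(P)): backdoor, adjust for {F}.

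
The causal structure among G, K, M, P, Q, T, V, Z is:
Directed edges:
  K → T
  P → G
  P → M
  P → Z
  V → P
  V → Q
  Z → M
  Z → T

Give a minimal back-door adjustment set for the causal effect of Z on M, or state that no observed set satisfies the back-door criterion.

Z→M: minimal back-door set {P}.

desc(Z)\{Z}={M,T}; candidates ⊆ {G,K,P,Q,V}.
size 0: {}; under {} Z still reaches {G,M,P,Q,V} ∋ M.
{P}: Z⊥M given {P} in G with Z→· removed — back-door holds.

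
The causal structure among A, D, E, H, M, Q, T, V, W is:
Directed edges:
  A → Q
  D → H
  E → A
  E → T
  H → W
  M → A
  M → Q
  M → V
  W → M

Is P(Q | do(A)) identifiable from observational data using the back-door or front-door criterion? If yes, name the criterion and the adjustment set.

P(Q|do(A)): backdoor, adjust for {M}.

desc(A)\{A}={Q}; candidates ⊆ {D,E,H,M,T,V,W}.
size 0: {}; under {} A still reaches {D,E,H,M,Q,T,V,W} ∋ Q.
{M}: A⊥Q given {M} in G with A→· removed — back-door holds.
P(Q|do(A)) = Σ_{M} P(Q|A,M)·P(M).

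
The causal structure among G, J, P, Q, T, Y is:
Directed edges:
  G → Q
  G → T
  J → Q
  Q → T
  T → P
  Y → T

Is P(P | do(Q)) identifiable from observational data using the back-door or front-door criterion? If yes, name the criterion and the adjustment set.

P(P|do(Q)): backdoor, adjust for {G}.

desc(Q)\{Q}={P,T}; candidates ⊆ {G,J,Y}.
size 0: {}; under {} Q still reaches {G,J,P,T} ∋ P.
{G}: Q⊥P given {G} in G with Q→· removed — back-door holds.
P(P|do(Q)) = Σ_{G} P(P|Q,G)·P(G).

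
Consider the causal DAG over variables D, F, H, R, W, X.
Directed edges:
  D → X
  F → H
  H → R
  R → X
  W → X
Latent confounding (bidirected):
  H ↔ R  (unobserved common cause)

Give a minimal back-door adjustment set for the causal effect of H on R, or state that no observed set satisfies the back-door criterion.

H→R: no observed back-door set.

desc(H)\{H}={R,X}; candidates ⊆ {D,F,W}.
H↔R: latent back-door arc(s) into H.
size 0: {}; under {} H still reaches {F,R,X} ∋ R.
size 1: {D}, {F}, {W}; under {D} H still reaches {F,R,X} ∋ R.
size 2: {D,F}, {D,W}, {F,W}; under {D,F} H still reaches {R,X} ∋ R.
H↔R cannot be blocked by any observed set — no back-door set.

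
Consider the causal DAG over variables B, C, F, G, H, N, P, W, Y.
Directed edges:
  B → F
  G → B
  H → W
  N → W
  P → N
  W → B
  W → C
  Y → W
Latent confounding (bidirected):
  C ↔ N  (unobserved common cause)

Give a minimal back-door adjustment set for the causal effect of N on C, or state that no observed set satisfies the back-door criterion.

N→C: no observed back-door set.

desc(N)\{N}={B,C,F,W}; candidates ⊆ {G,H,P,Y}.
N↔C: latent back-door arc(s) into N.
size 0: {}; under {} N still reaches {C,P} ∋ C.
size 1: {G}, {H}, {P} …(+1); under {G} N still reaches {C,P} ∋ C.
size 2: {G,H}, {G,P}, {G,Y} …(+3); under {G,H} N still reaches {C,P} ∋ C.
N↔C cannot be blocked by any observed set — no back-door set.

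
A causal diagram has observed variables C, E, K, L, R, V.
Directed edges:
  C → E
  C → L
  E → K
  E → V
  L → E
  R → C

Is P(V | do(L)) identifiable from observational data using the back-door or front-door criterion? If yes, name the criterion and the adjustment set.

P(V|do(L)): backdoor, adjust for {C}.

desc(L)\{L}={E,K,V}; candidates ⊆ {C,R}.
size 0: {}; under {} L still reaches {C,E,K,R,V} ∋ V.
{C}: L⊥V given {C} in G with L→· removed — back-door holds.
P(V|do(L)) = Σ_{C} P(V|L,C)·P(C).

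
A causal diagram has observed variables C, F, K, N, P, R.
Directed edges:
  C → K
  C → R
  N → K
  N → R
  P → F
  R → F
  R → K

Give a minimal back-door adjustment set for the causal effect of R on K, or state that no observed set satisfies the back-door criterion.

R→K: minimal back-door set {C, N}.

desc(R)\{R}={F,K}; candidates ⊆ {C,N,P}.
size 0: {}; under {} R still reaches {C,K,N} ∋ K.
size 1: {C}, {N}, {P}; under {C} R still reaches {K,N} ∋ K.
{C,N}: R⊥K given {C,N} in G with R→· removed — back-door holds.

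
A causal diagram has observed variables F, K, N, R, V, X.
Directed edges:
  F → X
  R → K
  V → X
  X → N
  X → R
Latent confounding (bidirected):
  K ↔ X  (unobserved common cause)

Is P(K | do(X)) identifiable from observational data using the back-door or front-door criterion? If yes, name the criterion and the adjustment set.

P(K|do(X)): frontdoor, adjust for {R}.

desc(X)\{X}={K,N,R}; candidates ⊆ {F,V}.
X↔K: latent back-door arc(s) into X.
size 0: {}; under {} X still reaches {F,K,V} ∋ K.
size 1: {F}, {V}; under {F} X still reaches {K,V} ∋ K.
size 2: {F,V}; under {F,V} X still reaches {K} ∋ K.
X↔K cannot be blocked by any observed set — no back-door set.
{R}: (i) intercepts every directed X→K path; (ii) no back-door X→{R}; (iii) {X} blocks every back-door {R}→K. Front-door holds.
P(K|do(X)) = Σ_{R} P(R|X) Σ_{X'} P(K|R,X')P(X').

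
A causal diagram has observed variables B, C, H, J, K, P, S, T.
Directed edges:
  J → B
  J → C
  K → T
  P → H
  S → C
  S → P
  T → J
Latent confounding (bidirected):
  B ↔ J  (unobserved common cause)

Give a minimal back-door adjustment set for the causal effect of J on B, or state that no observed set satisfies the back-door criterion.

J→B: no observed back-door set.

desc(J)\{J}={B,C}; candidates ⊆ {H,K,P,S,T}.
J↔B: latent back-door arc(s) into J.
size 0: {}; under {} J still reaches {B,K,T} ∋ B.
size 1: {H}, {K}, {P} …(+2); under {H} J still reaches {B,K,T} ∋ B.
size 2: {H,K}, {H,P}, {H,S} …(+7); under {H,K} J still reaches {B,T} ∋ B.
J↔B cannot be blocked by any observed set — no back-door set.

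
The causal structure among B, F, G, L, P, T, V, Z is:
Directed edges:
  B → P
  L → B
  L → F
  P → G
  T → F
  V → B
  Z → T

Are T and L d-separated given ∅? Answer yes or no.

Bayes-Ball from T | ∅ reaches {F,Z}.
L ∉ reach(T|∅) ⇒ T ⊥ L | ∅.

Yes — T ⊥ L | ∅.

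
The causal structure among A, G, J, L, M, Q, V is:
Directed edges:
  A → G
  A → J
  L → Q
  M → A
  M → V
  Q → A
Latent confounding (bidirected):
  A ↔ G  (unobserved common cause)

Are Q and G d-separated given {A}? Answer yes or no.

Bayes-Ball from Q | {A} reaches {G,L,M,V}.
G ∈ reach(Q|{A}) ⇒ Q ⊥̸ G | {A}.

No — Q and G are d-connected given {A}.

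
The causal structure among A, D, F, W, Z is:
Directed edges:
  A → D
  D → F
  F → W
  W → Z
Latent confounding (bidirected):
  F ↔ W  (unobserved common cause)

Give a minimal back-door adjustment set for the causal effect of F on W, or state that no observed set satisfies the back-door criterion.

desc(F)\{F}={W,Z}; candidates ⊆ {A,D}.
F↔W: latent back-door arc(s) into F.
size 0: {}; under {} F still reaches {A,D,W,Z} ∋ W.
size 1: {A}, {D}; under {A} F still reaches {D,W,Z} ∋ W.
size 2: {A,D}; under {A,D} F still reaches {W,Z} ∋ W.
F↔W cannot be blocked by any observed set — no back-door set.

F→W: no observed back-door set.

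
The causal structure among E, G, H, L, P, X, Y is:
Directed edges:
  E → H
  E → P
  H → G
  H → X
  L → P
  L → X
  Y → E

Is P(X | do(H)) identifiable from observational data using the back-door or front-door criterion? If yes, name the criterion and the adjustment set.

P(X|do(H)): backdoor, adjust for ∅.

desc(H)\{H}={G,X}; candidates ⊆ {E,L,P,Y}.
∅: H⊥X given ∅ in G with H→· removed — back-door holds.
P(X|do(H)) = P(X|H) — no adjustment needed.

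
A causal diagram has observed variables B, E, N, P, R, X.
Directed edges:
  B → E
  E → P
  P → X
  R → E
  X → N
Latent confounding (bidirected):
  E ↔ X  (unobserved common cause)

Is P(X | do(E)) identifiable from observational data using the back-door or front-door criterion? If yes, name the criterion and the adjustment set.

desc(E)\{E}={N,P,X}; candidates ⊆ {B,R}.
E↔X: latent back-door arc(s) into E.
size 0: {}; under {} E still reaches {B,N,R,X} ∋ X.
size 1: {B}, {R}; under {B} E still reaches {N,R,X} ∋ X.
size 2: {B,R}; under {B,R} E still reaches {N,X} ∋ X.
E↔X cannot be blocked by any observed set — no back-door set.
{P}: (i) intercepts every directed E→X path; (ii) no back-door E→{P}; (iii) {E} blocks every back-door {P}→X. Front-door holds.
P(X|do(E)) = Σ_{P} P(P|E) Σ_{E'} P(X|P,E')P(E').

P(X|do(E)): frontdoor, adjust for {P}.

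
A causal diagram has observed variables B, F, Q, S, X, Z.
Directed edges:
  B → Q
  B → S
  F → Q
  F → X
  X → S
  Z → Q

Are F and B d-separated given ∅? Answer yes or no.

Bayes-Ball from F | ∅ reaches {Q,S,X}.
B ∉ reach(F|∅) ⇒ F ⊥ B | ∅.

Yes — F ⊥ B | ∅.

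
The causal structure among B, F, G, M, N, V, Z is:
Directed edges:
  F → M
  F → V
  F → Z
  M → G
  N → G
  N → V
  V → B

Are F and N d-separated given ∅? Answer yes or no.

Bayes-Ball from F | ∅ reaches {B,G,M,V,Z}.
N ∉ reach(F|∅) ⇒ F ⊥ N | ∅.

Yes — F ⊥ N | ∅.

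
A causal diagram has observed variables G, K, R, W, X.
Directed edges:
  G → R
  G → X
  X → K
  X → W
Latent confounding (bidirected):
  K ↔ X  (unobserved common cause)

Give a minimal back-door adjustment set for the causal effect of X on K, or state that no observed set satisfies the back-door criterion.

desc(X)\{X}={K,W}; candidates ⊆ {G,R}.
X↔K: latent back-door arc(s) into X.
size 0: {}; under {} X still reaches {G,K,R} ∋ K.
size 1: {G}, {R}; under {G} X still reaches {K} ∋ K.
size 2: {G,R}; under {G,R} X still reaches {K} ∋ K.
X↔K cannot be blocked by any observed set — no back-door set.

X→K: no observed back-door set.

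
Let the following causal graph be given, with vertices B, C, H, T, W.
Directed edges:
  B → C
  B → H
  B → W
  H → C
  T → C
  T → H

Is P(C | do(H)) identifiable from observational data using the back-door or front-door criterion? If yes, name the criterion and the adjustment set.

desc(H)\{H}={C}; candidates ⊆ {B,T,W}.
size 0: {}; under {} H still reaches {B,C,T,W} ∋ C.
size 1: {B}, {T}, {W}; under {B} H still reaches {C,T} ∋ C.
{B,T}: H⊥C given {B,T} in G with H→· removed — back-door holds.
P(C|do(H)) = Σ_{B,T} P(C|H,B,T)·P(B,T).

P(C|do(H)): backdoor, adjust for {B, T}.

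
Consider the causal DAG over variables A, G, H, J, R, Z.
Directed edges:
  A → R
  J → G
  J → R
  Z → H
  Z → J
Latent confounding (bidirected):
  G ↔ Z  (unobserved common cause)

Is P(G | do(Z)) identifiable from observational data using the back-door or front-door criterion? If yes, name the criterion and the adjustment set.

P(G|do(Z)): frontdoor, adjust for {J}.

desc(Z)\{Z}={G,H,J,R}; candidates ⊆ {A}.
Z↔G: latent back-door arc(s) into Z.
size 0: {}; under {} Z still reaches {G} ∋ G.
size 1: {A}; under {A} Z still reaches {G} ∋ G.
Z↔G cannot be blocked by any observed set — no back-door set.
{J}: (i) intercepts every directed Z→G path; (ii) no back-door Z→{J}; (iii) {Z} blocks every back-door {J}→G. Front-door holds.
P(G|do(Z)) = Σ_{J} P(J|Z) Σ_{Z'} P(G|J,Z')P(Z').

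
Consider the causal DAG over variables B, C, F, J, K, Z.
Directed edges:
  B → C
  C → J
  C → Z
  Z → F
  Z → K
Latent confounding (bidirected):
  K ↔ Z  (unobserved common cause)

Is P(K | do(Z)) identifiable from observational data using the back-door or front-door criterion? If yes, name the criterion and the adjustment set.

desc(Z)\{Z}={F,K}; candidates ⊆ {B,C,J}.
Z↔K: latent back-door arc(s) into Z.
size 0: {}; under {} Z still reaches {B,C,J,K} ∋ K.
size 1: {B}, {C}, {J}; under {B} Z still reaches {C,J,K} ∋ K.
size 2: {B,C}, {B,J}, {C,J}; under {B,C} Z still reaches {K} ∋ K.
Z↔K cannot be blocked by any observed set — no back-door set.
No mediator lies on a directed Z→…→K path.
Neither criterion identifies P(K|do(Z)) in this graph.

P(K|do(Z)): not identifiable (no BD/FD set).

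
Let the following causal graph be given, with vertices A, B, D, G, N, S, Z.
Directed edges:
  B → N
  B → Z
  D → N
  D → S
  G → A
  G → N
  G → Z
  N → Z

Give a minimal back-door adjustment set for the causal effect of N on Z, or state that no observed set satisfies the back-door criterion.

N→Z: minimal back-door set {B, G}.

desc(N)\{N}={Z}; candidates ⊆ {A,B,D,G,S}.
size 0: {}; under {} N still reaches {A,B,D,G,S,Z} ∋ Z.
size 1: {A}, {B}, {D} …(+2); under {A} N still reaches {B,D,G,S,Z} ∋ Z.
{B,G}: N⊥Z given {B,G} in G with N→· removed — back-door holds.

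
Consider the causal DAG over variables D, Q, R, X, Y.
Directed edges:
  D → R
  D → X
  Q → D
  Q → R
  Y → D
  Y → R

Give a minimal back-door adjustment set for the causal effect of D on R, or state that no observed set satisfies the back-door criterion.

D→R: minimal back-door set {Q, Y}.

desc(D)\{D}={R,X}; candidates ⊆ {Q,Y}.
size 0: {}; under {} D still reaches {Q,R,Y} ∋ R.
size 1: {Q}, {Y}; under {Q} D still reaches {R,Y} ∋ R.
{Q,Y}: D⊥R given {Q,Y} in G with D→· removed — back-door holds.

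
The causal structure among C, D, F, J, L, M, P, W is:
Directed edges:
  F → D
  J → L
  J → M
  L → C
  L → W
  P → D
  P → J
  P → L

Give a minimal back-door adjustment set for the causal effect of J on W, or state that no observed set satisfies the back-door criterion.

J→W: minimal back-door set {P}.

desc(J)\{J}={C,L,M,W}; candidates ⊆ {D,F,P}.
size 0: {}; under {} J still reaches {C,D,L,P,W} ∋ W.
{P}: J⊥W given {P} in G with J→· removed — back-door holds.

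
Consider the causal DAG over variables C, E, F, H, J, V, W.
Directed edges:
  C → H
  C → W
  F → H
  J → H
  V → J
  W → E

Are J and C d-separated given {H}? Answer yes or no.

No — J and C are d-connected given {H}.

Bayes-Ball from J | {H} reaches {C,E,F,V,W}.
C ∈ reach(J|{H}) ⇒ J ⊥̸ C | {H}.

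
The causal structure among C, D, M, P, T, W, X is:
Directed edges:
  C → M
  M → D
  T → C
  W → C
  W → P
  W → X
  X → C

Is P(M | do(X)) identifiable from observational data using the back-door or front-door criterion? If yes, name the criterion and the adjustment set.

P(M|do(X)): backdoor, adjust for {W}.

desc(X)\{X}={C,D,M}; candidates ⊆ {P,T,W}.
size 0: {}; under {} X still reaches {C,D,M,P,W} ∋ M.
{W}: X⊥M given {W} in G with X→· removed — back-door holds.
P(M|do(X)) = Σ_{W} P(M|X,W)·P(W).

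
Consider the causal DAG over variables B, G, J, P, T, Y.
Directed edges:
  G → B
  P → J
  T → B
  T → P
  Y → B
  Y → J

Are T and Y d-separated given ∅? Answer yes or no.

Yes — T ⊥ Y | ∅.

Bayes-Ball from T | ∅ reaches {B,J,P}.
Y ∉ reach(T|∅) ⇒ T ⊥ Y | ∅.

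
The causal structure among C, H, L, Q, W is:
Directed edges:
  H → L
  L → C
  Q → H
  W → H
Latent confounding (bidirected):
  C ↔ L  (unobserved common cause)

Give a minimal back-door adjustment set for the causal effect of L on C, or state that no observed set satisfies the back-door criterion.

desc(L)\{L}={C}; candidates ⊆ {H,Q,W}.
L↔C: latent back-door arc(s) into L.
size 0: {}; under {} L still reaches {C,H,Q,W} ∋ C.
size 1: {H}, {Q}, {W}; under {H} L still reaches {C} ∋ C.
size 2: {H,Q}, {H,W}, {Q,W}; under {H,Q} L still reaches {C} ∋ C.
L↔C cannot be blocked by any observed set — no back-door set.

L→C: no observed back-door set.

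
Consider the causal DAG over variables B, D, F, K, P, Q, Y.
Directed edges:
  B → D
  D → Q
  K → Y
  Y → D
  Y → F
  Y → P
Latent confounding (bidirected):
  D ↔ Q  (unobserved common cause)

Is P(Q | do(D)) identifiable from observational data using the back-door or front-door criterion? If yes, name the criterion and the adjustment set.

P(Q|do(D)): not identifiable (no BD/FD set).

desc(D)\{D}={Q}; candidates ⊆ {B,F,K,P,Y}.
D↔Q: latent back-door arc(s) into D.
size 0: {}; under {} D still reaches {B,F,K,P,Q,Y} ∋ Q.
size 1: {B}, {F}, {K} …(+2); under {B} D still reaches {F,K,P,Q,Y} ∋ Q.
size 2: {B,F}, {B,K}, {B,P} …(+7); under {B,F} D still reaches {K,P,Q,Y} ∋ Q.
D↔Q cannot be blocked by any observed set — no back-door set.
No mediator lies on a directed D→…→Q path.
Neither criterion identifies P(Q|do(D)) in this graph.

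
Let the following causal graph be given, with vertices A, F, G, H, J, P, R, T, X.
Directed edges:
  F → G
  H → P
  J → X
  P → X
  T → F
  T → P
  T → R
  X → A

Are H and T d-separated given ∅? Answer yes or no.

Bayes-Ball from H | ∅ reaches {A,P,X}.
T ∉ reach(H|∅) ⇒ H ⊥ T | ∅.

Yes — H ⊥ T | ∅.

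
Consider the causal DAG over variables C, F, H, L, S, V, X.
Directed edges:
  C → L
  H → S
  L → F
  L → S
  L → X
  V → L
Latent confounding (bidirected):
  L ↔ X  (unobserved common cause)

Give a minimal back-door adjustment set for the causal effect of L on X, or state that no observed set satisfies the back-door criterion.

L→X: no observed back-door set.

desc(L)\{L}={F,S,X}; candidates ⊆ {C,H,V}.
L↔X: latent back-door arc(s) into L.
size 0: {}; under {} L still reaches {C,V,X} ∋ X.
size 1: {C}, {H}, {V}; under {C} L still reaches {V,X} ∋ X.
size 2: {C,H}, {C,V}, {H,V}; under {C,H} L still reaches {V,X} ∋ X.
L↔X cannot be blocked by any observed set — no back-door set.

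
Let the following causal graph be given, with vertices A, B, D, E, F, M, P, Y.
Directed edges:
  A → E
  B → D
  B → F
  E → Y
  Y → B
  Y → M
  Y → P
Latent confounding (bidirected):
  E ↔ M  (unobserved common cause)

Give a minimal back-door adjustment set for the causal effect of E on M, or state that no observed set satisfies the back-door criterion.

desc(E)\{E}={B,D,F,M,P,Y}; candidates ⊆ {A}.
E↔M: latent back-door arc(s) into E.
size 0: {}; under {} E still reaches {A,M} ∋ M.
size 1: {A}; under {A} E still reaches {M} ∋ M.
E↔M cannot be blocked by any observed set — no back-door set.

E→M: no observed back-door set.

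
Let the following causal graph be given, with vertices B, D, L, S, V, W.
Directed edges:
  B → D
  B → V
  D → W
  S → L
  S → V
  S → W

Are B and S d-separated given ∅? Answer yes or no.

Bayes-Ball from B | ∅ reaches {D,V,W}.
S ∉ reach(B|∅) ⇒ B ⊥ S | ∅.

Yes — B ⊥ S | ∅.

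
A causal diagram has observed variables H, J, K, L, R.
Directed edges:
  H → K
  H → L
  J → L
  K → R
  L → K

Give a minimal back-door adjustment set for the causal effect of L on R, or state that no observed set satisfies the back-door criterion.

L→R: minimal back-door set {H}.

desc(L)\{L}={K,R}; candidates ⊆ {H,J}.
size 0: {}; under {} L still reaches {H,J,K,R} ∋ R.
{H}: L⊥R given {H} in G with L→· removed — back-door holds.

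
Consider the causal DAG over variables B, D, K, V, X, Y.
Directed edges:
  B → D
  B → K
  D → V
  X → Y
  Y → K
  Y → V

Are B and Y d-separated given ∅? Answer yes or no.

Yes — B ⊥ Y | ∅.

Bayes-Ball from B | ∅ reaches {D,K,V}.
Y ∉ reach(B|∅) ⇒ B ⊥ Y | ∅.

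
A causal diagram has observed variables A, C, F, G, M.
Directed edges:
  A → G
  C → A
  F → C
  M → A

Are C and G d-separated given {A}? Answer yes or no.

Bayes-Ball from C | {A} reaches {F,M}.
G ∉ reach(C|{A}) ⇒ C ⊥ G | {A}.

Yes — C ⊥ G | {A}.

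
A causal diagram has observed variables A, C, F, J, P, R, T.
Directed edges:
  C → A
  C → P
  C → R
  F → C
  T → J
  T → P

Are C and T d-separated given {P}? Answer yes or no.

Bayes-Ball from C | {P} reaches {A,F,J,R,T}.
T ∈ reach(C|{P}) ⇒ C ⊥̸ T | {P}.

No — C and T are d-connected given {P}.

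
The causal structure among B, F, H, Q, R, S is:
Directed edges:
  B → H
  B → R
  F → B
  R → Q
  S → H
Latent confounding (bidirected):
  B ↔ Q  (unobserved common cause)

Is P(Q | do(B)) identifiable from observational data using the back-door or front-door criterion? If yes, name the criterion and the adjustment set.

desc(B)\{B}={H,Q,R}; candidates ⊆ {F,S}.
B↔Q: latent back-door arc(s) into B.
size 0: {}; under {} B still reaches {F,Q} ∋ Q.
size 1: {F}, {S}; under {F} B still reaches {Q} ∋ Q.
size 2: {F,S}; under {F,S} B still reaches {Q} ∋ Q.
B↔Q cannot be blocked by any observed set — no back-door set.
{R}: (i) intercepts every directed B→Q path; (ii) no back-door B→{R}; (iii) {B} blocks every back-door {R}→Q. Front-door holds.
P(Q|do(B)) = Σ_{R} P(R|B) Σ_{B'} P(Q|R,B')P(B').

P(Q|do(B)): frontdoor, adjust for {R}.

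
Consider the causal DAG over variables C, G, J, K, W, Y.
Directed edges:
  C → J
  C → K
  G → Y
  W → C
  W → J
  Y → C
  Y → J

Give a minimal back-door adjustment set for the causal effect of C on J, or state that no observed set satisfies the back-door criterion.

C→J: minimal back-door set {W, Y}.

desc(C)\{C}={J,K}; candidates ⊆ {G,W,Y}.
size 0: {}; under {} C still reaches {G,J,W,Y} ∋ J.
size 1: {G}, {W}, {Y}; under {G} C still reaches {J,W,Y} ∋ J.
{W,Y}: C⊥J given {W,Y} in G with C→· removed — back-door holds.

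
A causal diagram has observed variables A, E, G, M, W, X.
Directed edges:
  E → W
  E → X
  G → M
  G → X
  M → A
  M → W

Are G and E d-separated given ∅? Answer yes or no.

Bayes-Ball from G | ∅ reaches {A,M,W,X}.
E ∉ reach(G|∅) ⇒ G ⊥ E | ∅.

Yes — G ⊥ E | ∅.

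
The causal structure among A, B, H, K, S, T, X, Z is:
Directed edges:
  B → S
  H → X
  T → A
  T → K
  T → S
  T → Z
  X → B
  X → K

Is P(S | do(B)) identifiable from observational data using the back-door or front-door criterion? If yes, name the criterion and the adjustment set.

P(S|do(B)): backdoor, adjust for ∅.

desc(B)\{B}={S}; candidates ⊆ {A,H,K,T,X,Z}.
∅: B⊥S given ∅ in G with B→· removed — back-door holds.
P(S|do(B)) = P(S|B) — no adjustment needed.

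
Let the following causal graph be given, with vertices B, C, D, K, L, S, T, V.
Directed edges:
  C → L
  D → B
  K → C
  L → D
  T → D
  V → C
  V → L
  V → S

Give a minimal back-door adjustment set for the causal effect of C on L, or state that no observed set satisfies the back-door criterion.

desc(C)\{C}={B,D,L}; candidates ⊆ {K,S,T,V}.
size 0: {}; under {} C still reaches {B,D,K,L,S,V} ∋ L.
{V}: C⊥L given {V} in G with C→· removed — back-door holds.

C→L: minimal back-door set {V}.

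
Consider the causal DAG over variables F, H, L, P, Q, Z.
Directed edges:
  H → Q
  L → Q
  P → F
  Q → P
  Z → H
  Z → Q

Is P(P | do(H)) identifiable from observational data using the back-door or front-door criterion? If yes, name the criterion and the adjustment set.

P(P|do(H)): backdoor, adjust for {Z}.

desc(H)\{H}={F,P,Q}; candidates ⊆ {L,Z}.
size 0: {}; under {} H still reaches {F,P,Q,Z} ∋ P.
{Z}: H⊥P given {Z} in G with H→· removed — back-door holds.
P(P|do(H)) = Σ_{Z} P(P|H,Z)·P(Z).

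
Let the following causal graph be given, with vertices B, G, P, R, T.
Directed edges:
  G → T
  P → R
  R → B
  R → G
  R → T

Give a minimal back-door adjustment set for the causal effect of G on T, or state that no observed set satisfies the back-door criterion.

G→T: minimal back-door set {R}.

desc(G)\{G}={T}; candidates ⊆ {B,P,R}.
size 0: {}; under {} G still reaches {B,P,R,T} ∋ T.
{R}: G⊥T given {R} in G with G→· removed — back-door holds.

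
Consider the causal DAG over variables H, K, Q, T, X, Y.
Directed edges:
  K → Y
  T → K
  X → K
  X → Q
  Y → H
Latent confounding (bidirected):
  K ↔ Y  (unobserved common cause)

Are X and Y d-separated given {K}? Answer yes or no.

No — X and Y are d-connected given {K}.

Bayes-Ball from X | {K} reaches {H,Q,T,Y}.
Y ∈ reach(X|{K}) ⇒ X ⊥̸ Y | {K}.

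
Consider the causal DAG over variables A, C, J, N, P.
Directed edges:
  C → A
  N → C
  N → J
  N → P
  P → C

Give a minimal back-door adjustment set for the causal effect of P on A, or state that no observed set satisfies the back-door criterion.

desc(P)\{P}={A,C}; candidates ⊆ {J,N}.
size 0: {}; under {} P still reaches {A,C,J,N} ∋ A.
{N}: P⊥A given {N} in G with P→· removed — back-door holds.

P→A: minimal back-door set {N}.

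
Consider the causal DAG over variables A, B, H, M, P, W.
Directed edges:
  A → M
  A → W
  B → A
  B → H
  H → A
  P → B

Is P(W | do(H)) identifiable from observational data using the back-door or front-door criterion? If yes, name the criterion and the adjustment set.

desc(H)\{H}={A,M,W}; candidates ⊆ {B,P}.
size 0: {}; under {} H still reaches {A,B,M,P,W} ∋ W.
{B}: H⊥W given {B} in G with H→· removed — back-door holds.
P(W|do(H)) = Σ_{B} P(W|H,B)·P(B).

P(W|do(H)): backdoor, adjust for {B}.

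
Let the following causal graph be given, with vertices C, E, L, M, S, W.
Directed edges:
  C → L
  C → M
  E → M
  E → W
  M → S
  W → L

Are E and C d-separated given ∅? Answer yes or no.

Bayes-Ball from E | ∅ reaches {L,M,S,W}.
C ∉ reach(E|∅) ⇒ E ⊥ C | ∅.

Yes — E ⊥ C | ∅.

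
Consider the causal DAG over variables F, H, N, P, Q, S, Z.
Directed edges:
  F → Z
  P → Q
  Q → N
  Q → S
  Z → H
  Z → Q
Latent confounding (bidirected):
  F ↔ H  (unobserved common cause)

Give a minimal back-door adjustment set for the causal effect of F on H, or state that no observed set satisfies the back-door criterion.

F→H: no observed back-door set.

desc(F)\{F}={H,N,Q,S,Z}; candidates ⊆ {P}.
F↔H: latent back-door arc(s) into F.
size 0: {}; under {} F still reaches {H} ∋ H.
size 1: {P}; under {P} F still reaches {H} ∋ H.
F↔H cannot be blocked by any observed set — no back-door set.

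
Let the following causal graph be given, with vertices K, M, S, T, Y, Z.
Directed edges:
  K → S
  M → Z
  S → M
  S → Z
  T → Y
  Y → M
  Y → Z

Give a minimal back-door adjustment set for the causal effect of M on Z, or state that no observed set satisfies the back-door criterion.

desc(M)\{M}={Z}; candidates ⊆ {K,S,T,Y}.
size 0: {}; under {} M still reaches {K,S,T,Y,Z} ∋ Z.
size 1: {K}, {S}, {T} …(+1); under {K} M still reaches {S,T,Y,Z} ∋ Z.
{S,Y}: M⊥Z given {S,Y} in G with M→· removed — back-door holds.

M→Z: minimal back-door set {S, Y}.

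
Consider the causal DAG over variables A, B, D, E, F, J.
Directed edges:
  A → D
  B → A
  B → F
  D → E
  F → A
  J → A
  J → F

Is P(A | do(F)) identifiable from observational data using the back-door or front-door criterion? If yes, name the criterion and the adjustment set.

P(A|do(F)): backdoor, adjust for {B, J}.

desc(F)\{F}={A,D,E}; candidates ⊆ {B,J}.
size 0: {}; under {} F still reaches {A,B,D,E,J} ∋ A.
size 1: {B}, {J}; under {B} F still reaches {A,D,E,J} ∋ A.
{B,J}: F⊥A given {B,J} in G with F→· removed — back-door holds.
P(A|do(F)) = Σ_{B,J} P(A|F,B,J)·P(B,J).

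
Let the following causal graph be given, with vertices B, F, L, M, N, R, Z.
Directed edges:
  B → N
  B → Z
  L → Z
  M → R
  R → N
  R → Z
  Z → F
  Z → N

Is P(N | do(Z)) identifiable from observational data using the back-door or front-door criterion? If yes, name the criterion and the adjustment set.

desc(Z)\{Z}={F,N}; candidates ⊆ {B,L,M,R}.
size 0: {}; under {} Z still reaches {B,L,M,N,R} ∋ N.
size 1: {B}, {L}, {M} …(+1); under {B} Z still reaches {L,M,N,R} ∋ N.
{B,R}: Z⊥N given {B,R} in G with Z→· removed — back-door holds.
P(N|do(Z)) = Σ_{B,R} P(N|Z,B,R)·P(B,R).

P(N|do(Z)): backdoor, adjust for {B, R}.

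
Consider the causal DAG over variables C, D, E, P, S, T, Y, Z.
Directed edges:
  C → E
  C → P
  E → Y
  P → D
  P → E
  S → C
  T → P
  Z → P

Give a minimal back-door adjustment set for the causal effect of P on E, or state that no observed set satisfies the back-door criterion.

P→E: minimal back-door set {C}.

desc(P)\{P}={D,E,Y}; candidates ⊆ {C,S,T,Z}.
size 0: {}; under {} P still reaches {C,E,S,T,Y,Z} ∋ E.
{C}: P⊥E given {C} in G with P→· removed — back-door holds.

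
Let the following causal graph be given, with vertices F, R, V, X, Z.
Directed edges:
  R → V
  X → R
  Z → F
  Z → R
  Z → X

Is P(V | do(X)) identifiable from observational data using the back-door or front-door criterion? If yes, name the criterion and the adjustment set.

desc(X)\{X}={R,V}; candidates ⊆ {F,Z}.
size 0: {}; under {} X still reaches {F,R,V,Z} ∋ V.
{Z}: X⊥V given {Z} in G with X→· removed — back-door holds.
P(V|do(X)) = Σ_{Z} P(V|X,Z)·P(Z).

P(V|do(X)): backdoor, adjust for {Z}.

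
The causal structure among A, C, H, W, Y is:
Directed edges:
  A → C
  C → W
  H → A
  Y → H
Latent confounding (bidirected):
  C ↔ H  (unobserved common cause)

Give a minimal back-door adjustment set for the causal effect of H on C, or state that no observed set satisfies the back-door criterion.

desc(H)\{H}={A,C,W}; candidates ⊆ {Y}.
H↔C: latent back-door arc(s) into H.
size 0: {}; under {} H still reaches {C,W,Y} ∋ C.
size 1: {Y}; under {Y} H still reaches {C,W} ∋ C.
H↔C cannot be blocked by any observed set — no back-door set.

H→C: no observed back-door set.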